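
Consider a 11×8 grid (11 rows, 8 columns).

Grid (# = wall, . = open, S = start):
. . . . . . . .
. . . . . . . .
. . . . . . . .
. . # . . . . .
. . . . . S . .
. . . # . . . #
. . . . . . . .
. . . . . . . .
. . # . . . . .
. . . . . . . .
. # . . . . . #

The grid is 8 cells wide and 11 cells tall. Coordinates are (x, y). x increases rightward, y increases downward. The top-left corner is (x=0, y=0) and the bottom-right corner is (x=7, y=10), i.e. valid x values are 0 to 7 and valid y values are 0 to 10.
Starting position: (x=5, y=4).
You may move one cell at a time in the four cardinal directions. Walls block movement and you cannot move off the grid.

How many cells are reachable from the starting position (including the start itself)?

Answer: Reachable cells: 82

Derivation:
BFS flood-fill from (x=5, y=4):
  Distance 0: (x=5, y=4)
  Distance 1: (x=5, y=3), (x=4, y=4), (x=6, y=4), (x=5, y=5)
  Distance 2: (x=5, y=2), (x=4, y=3), (x=6, y=3), (x=3, y=4), (x=7, y=4), (x=4, y=5), (x=6, y=5), (x=5, y=6)
  Distance 3: (x=5, y=1), (x=4, y=2), (x=6, y=2), (x=3, y=3), (x=7, y=3), (x=2, y=4), (x=4, y=6), (x=6, y=6), (x=5, y=7)
  Distance 4: (x=5, y=0), (x=4, y=1), (x=6, y=1), (x=3, y=2), (x=7, y=2), (x=1, y=4), (x=2, y=5), (x=3, y=6), (x=7, y=6), (x=4, y=7), (x=6, y=7), (x=5, y=8)
  Distance 5: (x=4, y=0), (x=6, y=0), (x=3, y=1), (x=7, y=1), (x=2, y=2), (x=1, y=3), (x=0, y=4), (x=1, y=5), (x=2, y=6), (x=3, y=7), (x=7, y=7), (x=4, y=8), (x=6, y=8), (x=5, y=9)
  Distance 6: (x=3, y=0), (x=7, y=0), (x=2, y=1), (x=1, y=2), (x=0, y=3), (x=0, y=5), (x=1, y=6), (x=2, y=7), (x=3, y=8), (x=7, y=8), (x=4, y=9), (x=6, y=9), (x=5, y=10)
  Distance 7: (x=2, y=0), (x=1, y=1), (x=0, y=2), (x=0, y=6), (x=1, y=7), (x=3, y=9), (x=7, y=9), (x=4, y=10), (x=6, y=10)
  Distance 8: (x=1, y=0), (x=0, y=1), (x=0, y=7), (x=1, y=8), (x=2, y=9), (x=3, y=10)
  Distance 9: (x=0, y=0), (x=0, y=8), (x=1, y=9), (x=2, y=10)
  Distance 10: (x=0, y=9)
  Distance 11: (x=0, y=10)
Total reachable: 82 (grid has 82 open cells total)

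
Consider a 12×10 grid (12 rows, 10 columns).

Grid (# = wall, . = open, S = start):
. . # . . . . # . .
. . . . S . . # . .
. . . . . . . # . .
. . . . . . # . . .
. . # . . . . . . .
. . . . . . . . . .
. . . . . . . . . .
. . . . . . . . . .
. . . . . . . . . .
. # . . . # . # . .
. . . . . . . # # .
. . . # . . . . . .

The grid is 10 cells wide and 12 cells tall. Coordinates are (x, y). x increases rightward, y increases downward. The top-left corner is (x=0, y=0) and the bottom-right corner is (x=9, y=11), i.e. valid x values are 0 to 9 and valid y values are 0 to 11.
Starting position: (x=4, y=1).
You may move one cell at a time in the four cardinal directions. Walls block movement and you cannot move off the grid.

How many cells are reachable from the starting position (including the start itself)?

Answer: Reachable cells: 108

Derivation:
BFS flood-fill from (x=4, y=1):
  Distance 0: (x=4, y=1)
  Distance 1: (x=4, y=0), (x=3, y=1), (x=5, y=1), (x=4, y=2)
  Distance 2: (x=3, y=0), (x=5, y=0), (x=2, y=1), (x=6, y=1), (x=3, y=2), (x=5, y=2), (x=4, y=3)
  Distance 3: (x=6, y=0), (x=1, y=1), (x=2, y=2), (x=6, y=2), (x=3, y=3), (x=5, y=3), (x=4, y=4)
  Distance 4: (x=1, y=0), (x=0, y=1), (x=1, y=2), (x=2, y=3), (x=3, y=4), (x=5, y=4), (x=4, y=5)
  Distance 5: (x=0, y=0), (x=0, y=2), (x=1, y=3), (x=6, y=4), (x=3, y=5), (x=5, y=5), (x=4, y=6)
  Distance 6: (x=0, y=3), (x=1, y=4), (x=7, y=4), (x=2, y=5), (x=6, y=5), (x=3, y=6), (x=5, y=6), (x=4, y=7)
  Distance 7: (x=7, y=3), (x=0, y=4), (x=8, y=4), (x=1, y=5), (x=7, y=5), (x=2, y=6), (x=6, y=6), (x=3, y=7), (x=5, y=7), (x=4, y=8)
  Distance 8: (x=8, y=3), (x=9, y=4), (x=0, y=5), (x=8, y=5), (x=1, y=6), (x=7, y=6), (x=2, y=7), (x=6, y=7), (x=3, y=8), (x=5, y=8), (x=4, y=9)
  Distance 9: (x=8, y=2), (x=9, y=3), (x=9, y=5), (x=0, y=6), (x=8, y=6), (x=1, y=7), (x=7, y=7), (x=2, y=8), (x=6, y=8), (x=3, y=9), (x=4, y=10)
  Distance 10: (x=8, y=1), (x=9, y=2), (x=9, y=6), (x=0, y=7), (x=8, y=7), (x=1, y=8), (x=7, y=8), (x=2, y=9), (x=6, y=9), (x=3, y=10), (x=5, y=10), (x=4, y=11)
  Distance 11: (x=8, y=0), (x=9, y=1), (x=9, y=7), (x=0, y=8), (x=8, y=8), (x=2, y=10), (x=6, y=10), (x=5, y=11)
  Distance 12: (x=9, y=0), (x=9, y=8), (x=0, y=9), (x=8, y=9), (x=1, y=10), (x=2, y=11), (x=6, y=11)
  Distance 13: (x=9, y=9), (x=0, y=10), (x=1, y=11), (x=7, y=11)
  Distance 14: (x=9, y=10), (x=0, y=11), (x=8, y=11)
  Distance 15: (x=9, y=11)
Total reachable: 108 (grid has 108 open cells total)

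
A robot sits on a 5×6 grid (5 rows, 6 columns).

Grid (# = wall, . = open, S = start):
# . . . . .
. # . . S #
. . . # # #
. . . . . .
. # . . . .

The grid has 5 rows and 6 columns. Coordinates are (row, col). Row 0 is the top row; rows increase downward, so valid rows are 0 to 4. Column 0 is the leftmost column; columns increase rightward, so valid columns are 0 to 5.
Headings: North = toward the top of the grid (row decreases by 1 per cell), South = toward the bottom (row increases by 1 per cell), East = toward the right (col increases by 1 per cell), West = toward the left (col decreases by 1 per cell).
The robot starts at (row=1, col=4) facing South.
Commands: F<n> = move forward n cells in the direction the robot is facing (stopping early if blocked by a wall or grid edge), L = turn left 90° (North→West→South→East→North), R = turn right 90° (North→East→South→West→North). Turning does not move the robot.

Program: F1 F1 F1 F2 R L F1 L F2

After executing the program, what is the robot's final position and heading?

Answer: Final position: (row=1, col=4), facing East

Derivation:
Start: (row=1, col=4), facing South
  [×3]F1: move forward 0/1 (blocked), now at (row=1, col=4)
  F2: move forward 0/2 (blocked), now at (row=1, col=4)
  R: turn right, now facing West
  L: turn left, now facing South
  F1: move forward 0/1 (blocked), now at (row=1, col=4)
  L: turn left, now facing East
  F2: move forward 0/2 (blocked), now at (row=1, col=4)
Final: (row=1, col=4), facing East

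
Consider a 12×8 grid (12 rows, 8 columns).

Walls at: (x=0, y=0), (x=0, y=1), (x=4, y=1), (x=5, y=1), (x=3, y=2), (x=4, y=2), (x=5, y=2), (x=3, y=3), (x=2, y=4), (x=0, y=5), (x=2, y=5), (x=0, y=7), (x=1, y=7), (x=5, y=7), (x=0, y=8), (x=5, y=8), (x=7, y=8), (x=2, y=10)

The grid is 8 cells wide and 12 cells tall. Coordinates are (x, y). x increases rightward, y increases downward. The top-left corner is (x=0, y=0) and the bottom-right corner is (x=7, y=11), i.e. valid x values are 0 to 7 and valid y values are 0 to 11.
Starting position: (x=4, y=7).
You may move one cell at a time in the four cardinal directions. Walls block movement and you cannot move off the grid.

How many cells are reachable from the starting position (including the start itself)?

Answer: Reachable cells: 78

Derivation:
BFS flood-fill from (x=4, y=7):
  Distance 0: (x=4, y=7)
  Distance 1: (x=4, y=6), (x=3, y=7), (x=4, y=8)
  Distance 2: (x=4, y=5), (x=3, y=6), (x=5, y=6), (x=2, y=7), (x=3, y=8), (x=4, y=9)
  Distance 3: (x=4, y=4), (x=3, y=5), (x=5, y=5), (x=2, y=6), (x=6, y=6), (x=2, y=8), (x=3, y=9), (x=5, y=9), (x=4, y=10)
  Distance 4: (x=4, y=3), (x=3, y=4), (x=5, y=4), (x=6, y=5), (x=1, y=6), (x=7, y=6), (x=6, y=7), (x=1, y=8), (x=2, y=9), (x=6, y=9), (x=3, y=10), (x=5, y=10), (x=4, y=11)
  Distance 5: (x=5, y=3), (x=6, y=4), (x=1, y=5), (x=7, y=5), (x=0, y=6), (x=7, y=7), (x=6, y=8), (x=1, y=9), (x=7, y=9), (x=6, y=10), (x=3, y=11), (x=5, y=11)
  Distance 6: (x=6, y=3), (x=1, y=4), (x=7, y=4), (x=0, y=9), (x=1, y=10), (x=7, y=10), (x=2, y=11), (x=6, y=11)
  Distance 7: (x=6, y=2), (x=1, y=3), (x=7, y=3), (x=0, y=4), (x=0, y=10), (x=1, y=11), (x=7, y=11)
  Distance 8: (x=6, y=1), (x=1, y=2), (x=7, y=2), (x=0, y=3), (x=2, y=3), (x=0, y=11)
  Distance 9: (x=6, y=0), (x=1, y=1), (x=7, y=1), (x=0, y=2), (x=2, y=2)
  Distance 10: (x=1, y=0), (x=5, y=0), (x=7, y=0), (x=2, y=1)
  Distance 11: (x=2, y=0), (x=4, y=0), (x=3, y=1)
  Distance 12: (x=3, y=0)
Total reachable: 78 (grid has 78 open cells total)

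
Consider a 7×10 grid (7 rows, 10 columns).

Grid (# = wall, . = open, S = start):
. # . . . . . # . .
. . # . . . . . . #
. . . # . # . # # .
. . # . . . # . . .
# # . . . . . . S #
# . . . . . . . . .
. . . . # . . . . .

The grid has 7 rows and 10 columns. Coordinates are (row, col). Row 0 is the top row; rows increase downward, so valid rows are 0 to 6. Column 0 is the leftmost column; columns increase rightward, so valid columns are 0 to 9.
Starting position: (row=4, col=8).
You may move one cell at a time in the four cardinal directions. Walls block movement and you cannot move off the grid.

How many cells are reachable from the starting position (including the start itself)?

Answer: Reachable cells: 47

Derivation:
BFS flood-fill from (row=4, col=8):
  Distance 0: (row=4, col=8)
  Distance 1: (row=3, col=8), (row=4, col=7), (row=5, col=8)
  Distance 2: (row=3, col=7), (row=3, col=9), (row=4, col=6), (row=5, col=7), (row=5, col=9), (row=6, col=8)
  Distance 3: (row=2, col=9), (row=4, col=5), (row=5, col=6), (row=6, col=7), (row=6, col=9)
  Distance 4: (row=3, col=5), (row=4, col=4), (row=5, col=5), (row=6, col=6)
  Distance 5: (row=3, col=4), (row=4, col=3), (row=5, col=4), (row=6, col=5)
  Distance 6: (row=2, col=4), (row=3, col=3), (row=4, col=2), (row=5, col=3)
  Distance 7: (row=1, col=4), (row=5, col=2), (row=6, col=3)
  Distance 8: (row=0, col=4), (row=1, col=3), (row=1, col=5), (row=5, col=1), (row=6, col=2)
  Distance 9: (row=0, col=3), (row=0, col=5), (row=1, col=6), (row=6, col=1)
  Distance 10: (row=0, col=2), (row=0, col=6), (row=1, col=7), (row=2, col=6), (row=6, col=0)
  Distance 11: (row=1, col=8)
  Distance 12: (row=0, col=8)
  Distance 13: (row=0, col=9)
Total reachable: 47 (grid has 55 open cells total)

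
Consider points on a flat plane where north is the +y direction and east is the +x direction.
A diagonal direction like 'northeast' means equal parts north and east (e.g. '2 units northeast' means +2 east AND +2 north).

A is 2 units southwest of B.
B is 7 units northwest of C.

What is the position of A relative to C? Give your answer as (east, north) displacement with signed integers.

Answer: A is at (east=-9, north=5) relative to C.

Derivation:
Place C at the origin (east=0, north=0).
  B is 7 units northwest of C: delta (east=-7, north=+7); B at (east=-7, north=7).
  A is 2 units southwest of B: delta (east=-2, north=-2); A at (east=-9, north=5).
Therefore A relative to C: (east=-9, north=5).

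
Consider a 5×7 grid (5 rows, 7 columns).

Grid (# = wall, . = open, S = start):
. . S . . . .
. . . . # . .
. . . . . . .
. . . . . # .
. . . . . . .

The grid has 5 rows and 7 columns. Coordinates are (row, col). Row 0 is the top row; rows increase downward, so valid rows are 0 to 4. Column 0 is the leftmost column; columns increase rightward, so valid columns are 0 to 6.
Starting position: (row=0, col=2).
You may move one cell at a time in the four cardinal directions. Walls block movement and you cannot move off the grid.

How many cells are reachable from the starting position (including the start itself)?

BFS flood-fill from (row=0, col=2):
  Distance 0: (row=0, col=2)
  Distance 1: (row=0, col=1), (row=0, col=3), (row=1, col=2)
  Distance 2: (row=0, col=0), (row=0, col=4), (row=1, col=1), (row=1, col=3), (row=2, col=2)
  Distance 3: (row=0, col=5), (row=1, col=0), (row=2, col=1), (row=2, col=3), (row=3, col=2)
  Distance 4: (row=0, col=6), (row=1, col=5), (row=2, col=0), (row=2, col=4), (row=3, col=1), (row=3, col=3), (row=4, col=2)
  Distance 5: (row=1, col=6), (row=2, col=5), (row=3, col=0), (row=3, col=4), (row=4, col=1), (row=4, col=3)
  Distance 6: (row=2, col=6), (row=4, col=0), (row=4, col=4)
  Distance 7: (row=3, col=6), (row=4, col=5)
  Distance 8: (row=4, col=6)
Total reachable: 33 (grid has 33 open cells total)

Answer: Reachable cells: 33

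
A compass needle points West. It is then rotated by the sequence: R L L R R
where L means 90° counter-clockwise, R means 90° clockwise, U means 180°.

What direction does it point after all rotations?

Start: West
  R (right (90° clockwise)) -> North
  L (left (90° counter-clockwise)) -> West
  L (left (90° counter-clockwise)) -> South
  R (right (90° clockwise)) -> West
  R (right (90° clockwise)) -> North
Final: North

Answer: Final heading: North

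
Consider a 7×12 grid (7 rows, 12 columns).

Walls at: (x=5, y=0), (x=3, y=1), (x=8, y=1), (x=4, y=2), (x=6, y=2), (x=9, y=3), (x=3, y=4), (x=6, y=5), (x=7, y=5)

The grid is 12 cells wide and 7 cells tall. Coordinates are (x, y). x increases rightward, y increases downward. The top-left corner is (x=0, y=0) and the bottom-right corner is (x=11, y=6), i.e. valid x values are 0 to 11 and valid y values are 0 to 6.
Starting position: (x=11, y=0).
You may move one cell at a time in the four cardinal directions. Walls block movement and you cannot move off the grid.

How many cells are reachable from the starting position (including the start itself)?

BFS flood-fill from (x=11, y=0):
  Distance 0: (x=11, y=0)
  Distance 1: (x=10, y=0), (x=11, y=1)
  Distance 2: (x=9, y=0), (x=10, y=1), (x=11, y=2)
  Distance 3: (x=8, y=0), (x=9, y=1), (x=10, y=2), (x=11, y=3)
  Distance 4: (x=7, y=0), (x=9, y=2), (x=10, y=3), (x=11, y=4)
  Distance 5: (x=6, y=0), (x=7, y=1), (x=8, y=2), (x=10, y=4), (x=11, y=5)
  Distance 6: (x=6, y=1), (x=7, y=2), (x=8, y=3), (x=9, y=4), (x=10, y=5), (x=11, y=6)
  Distance 7: (x=5, y=1), (x=7, y=3), (x=8, y=4), (x=9, y=5), (x=10, y=6)
  Distance 8: (x=4, y=1), (x=5, y=2), (x=6, y=3), (x=7, y=4), (x=8, y=5), (x=9, y=6)
  Distance 9: (x=4, y=0), (x=5, y=3), (x=6, y=4), (x=8, y=6)
  Distance 10: (x=3, y=0), (x=4, y=3), (x=5, y=4), (x=7, y=6)
  Distance 11: (x=2, y=0), (x=3, y=3), (x=4, y=4), (x=5, y=5), (x=6, y=6)
  Distance 12: (x=1, y=0), (x=2, y=1), (x=3, y=2), (x=2, y=3), (x=4, y=5), (x=5, y=6)
  Distance 13: (x=0, y=0), (x=1, y=1), (x=2, y=2), (x=1, y=3), (x=2, y=4), (x=3, y=5), (x=4, y=6)
  Distance 14: (x=0, y=1), (x=1, y=2), (x=0, y=3), (x=1, y=4), (x=2, y=5), (x=3, y=6)
  Distance 15: (x=0, y=2), (x=0, y=4), (x=1, y=5), (x=2, y=6)
  Distance 16: (x=0, y=5), (x=1, y=6)
  Distance 17: (x=0, y=6)
Total reachable: 75 (grid has 75 open cells total)

Answer: Reachable cells: 75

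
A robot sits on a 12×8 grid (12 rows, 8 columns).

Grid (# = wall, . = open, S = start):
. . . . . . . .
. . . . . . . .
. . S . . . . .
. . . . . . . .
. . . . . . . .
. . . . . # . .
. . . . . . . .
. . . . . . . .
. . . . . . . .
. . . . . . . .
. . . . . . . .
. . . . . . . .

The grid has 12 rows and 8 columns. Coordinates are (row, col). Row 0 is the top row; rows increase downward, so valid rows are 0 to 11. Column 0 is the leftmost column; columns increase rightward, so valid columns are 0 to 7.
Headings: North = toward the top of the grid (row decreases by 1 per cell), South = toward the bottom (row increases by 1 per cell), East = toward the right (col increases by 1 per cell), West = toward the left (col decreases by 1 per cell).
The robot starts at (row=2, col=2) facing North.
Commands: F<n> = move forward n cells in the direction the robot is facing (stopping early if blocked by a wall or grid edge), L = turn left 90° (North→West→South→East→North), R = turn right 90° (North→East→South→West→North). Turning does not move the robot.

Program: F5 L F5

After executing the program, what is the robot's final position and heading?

Answer: Final position: (row=0, col=0), facing West

Derivation:
Start: (row=2, col=2), facing North
  F5: move forward 2/5 (blocked), now at (row=0, col=2)
  L: turn left, now facing West
  F5: move forward 2/5 (blocked), now at (row=0, col=0)
Final: (row=0, col=0), facing West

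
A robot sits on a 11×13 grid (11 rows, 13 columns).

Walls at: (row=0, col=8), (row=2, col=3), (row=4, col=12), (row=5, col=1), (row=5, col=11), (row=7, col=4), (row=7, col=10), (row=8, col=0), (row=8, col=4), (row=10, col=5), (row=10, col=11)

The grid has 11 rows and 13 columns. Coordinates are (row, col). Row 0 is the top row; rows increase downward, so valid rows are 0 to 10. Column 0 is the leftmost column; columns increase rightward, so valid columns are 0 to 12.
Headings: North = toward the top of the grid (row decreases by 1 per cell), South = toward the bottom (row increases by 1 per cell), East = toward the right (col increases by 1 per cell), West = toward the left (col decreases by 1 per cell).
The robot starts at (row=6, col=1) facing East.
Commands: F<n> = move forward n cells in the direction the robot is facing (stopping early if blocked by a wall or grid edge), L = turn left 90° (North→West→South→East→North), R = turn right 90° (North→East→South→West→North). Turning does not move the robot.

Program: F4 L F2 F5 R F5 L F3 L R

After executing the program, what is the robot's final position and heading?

Start: (row=6, col=1), facing East
  F4: move forward 4, now at (row=6, col=5)
  L: turn left, now facing North
  F2: move forward 2, now at (row=4, col=5)
  F5: move forward 4/5 (blocked), now at (row=0, col=5)
  R: turn right, now facing East
  F5: move forward 2/5 (blocked), now at (row=0, col=7)
  L: turn left, now facing North
  F3: move forward 0/3 (blocked), now at (row=0, col=7)
  L: turn left, now facing West
  R: turn right, now facing North
Final: (row=0, col=7), facing North

Answer: Final position: (row=0, col=7), facing North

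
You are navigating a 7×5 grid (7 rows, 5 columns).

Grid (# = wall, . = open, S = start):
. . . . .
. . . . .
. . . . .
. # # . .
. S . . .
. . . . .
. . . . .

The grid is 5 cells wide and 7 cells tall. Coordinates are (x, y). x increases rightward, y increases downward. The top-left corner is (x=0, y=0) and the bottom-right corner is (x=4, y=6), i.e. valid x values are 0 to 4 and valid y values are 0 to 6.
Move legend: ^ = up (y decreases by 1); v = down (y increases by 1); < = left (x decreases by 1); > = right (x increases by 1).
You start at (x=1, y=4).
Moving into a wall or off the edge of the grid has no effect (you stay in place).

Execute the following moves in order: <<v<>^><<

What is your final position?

Start: (x=1, y=4)
  < (left): (x=1, y=4) -> (x=0, y=4)
  < (left): blocked, stay at (x=0, y=4)
  v (down): (x=0, y=4) -> (x=0, y=5)
  < (left): blocked, stay at (x=0, y=5)
  > (right): (x=0, y=5) -> (x=1, y=5)
  ^ (up): (x=1, y=5) -> (x=1, y=4)
  > (right): (x=1, y=4) -> (x=2, y=4)
  < (left): (x=2, y=4) -> (x=1, y=4)
  < (left): (x=1, y=4) -> (x=0, y=4)
Final: (x=0, y=4)

Answer: Final position: (x=0, y=4)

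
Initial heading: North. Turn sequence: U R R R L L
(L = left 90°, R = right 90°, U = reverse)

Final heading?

Start: North
  U (U-turn (180°)) -> South
  R (right (90° clockwise)) -> West
  R (right (90° clockwise)) -> North
  R (right (90° clockwise)) -> East
  L (left (90° counter-clockwise)) -> North
  L (left (90° counter-clockwise)) -> West
Final: West

Answer: Final heading: West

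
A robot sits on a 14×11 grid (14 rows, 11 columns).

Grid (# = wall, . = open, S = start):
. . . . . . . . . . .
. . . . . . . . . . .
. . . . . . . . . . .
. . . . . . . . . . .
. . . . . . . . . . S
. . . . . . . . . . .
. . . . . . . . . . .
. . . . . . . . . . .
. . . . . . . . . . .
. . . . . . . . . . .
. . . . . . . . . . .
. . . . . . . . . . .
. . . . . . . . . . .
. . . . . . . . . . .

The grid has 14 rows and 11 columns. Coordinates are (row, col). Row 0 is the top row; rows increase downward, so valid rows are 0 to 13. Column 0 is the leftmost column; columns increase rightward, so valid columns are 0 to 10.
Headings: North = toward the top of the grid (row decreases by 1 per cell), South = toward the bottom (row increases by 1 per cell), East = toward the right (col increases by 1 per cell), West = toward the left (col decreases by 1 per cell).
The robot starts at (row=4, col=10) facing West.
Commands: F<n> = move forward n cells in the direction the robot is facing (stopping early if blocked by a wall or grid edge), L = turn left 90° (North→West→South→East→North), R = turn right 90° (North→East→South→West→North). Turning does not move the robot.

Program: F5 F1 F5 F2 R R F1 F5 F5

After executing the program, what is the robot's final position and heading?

Answer: Final position: (row=4, col=10), facing East

Derivation:
Start: (row=4, col=10), facing West
  F5: move forward 5, now at (row=4, col=5)
  F1: move forward 1, now at (row=4, col=4)
  F5: move forward 4/5 (blocked), now at (row=4, col=0)
  F2: move forward 0/2 (blocked), now at (row=4, col=0)
  R: turn right, now facing North
  R: turn right, now facing East
  F1: move forward 1, now at (row=4, col=1)
  F5: move forward 5, now at (row=4, col=6)
  F5: move forward 4/5 (blocked), now at (row=4, col=10)
Final: (row=4, col=10), facing East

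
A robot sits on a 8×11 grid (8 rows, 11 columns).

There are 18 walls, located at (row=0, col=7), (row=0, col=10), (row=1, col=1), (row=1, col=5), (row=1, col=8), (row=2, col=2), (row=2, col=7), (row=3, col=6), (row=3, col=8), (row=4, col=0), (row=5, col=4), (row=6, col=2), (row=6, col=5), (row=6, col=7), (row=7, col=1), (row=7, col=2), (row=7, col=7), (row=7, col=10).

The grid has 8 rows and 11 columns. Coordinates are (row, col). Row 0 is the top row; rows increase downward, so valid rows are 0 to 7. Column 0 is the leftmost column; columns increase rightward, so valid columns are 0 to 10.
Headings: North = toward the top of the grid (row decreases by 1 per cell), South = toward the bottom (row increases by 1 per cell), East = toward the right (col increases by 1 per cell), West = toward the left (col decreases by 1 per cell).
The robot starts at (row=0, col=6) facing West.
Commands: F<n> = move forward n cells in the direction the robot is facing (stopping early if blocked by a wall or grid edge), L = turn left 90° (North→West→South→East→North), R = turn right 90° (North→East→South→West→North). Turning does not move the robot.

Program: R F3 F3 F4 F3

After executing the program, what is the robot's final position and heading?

Answer: Final position: (row=0, col=6), facing North

Derivation:
Start: (row=0, col=6), facing West
  R: turn right, now facing North
  F3: move forward 0/3 (blocked), now at (row=0, col=6)
  F3: move forward 0/3 (blocked), now at (row=0, col=6)
  F4: move forward 0/4 (blocked), now at (row=0, col=6)
  F3: move forward 0/3 (blocked), now at (row=0, col=6)
Final: (row=0, col=6), facing North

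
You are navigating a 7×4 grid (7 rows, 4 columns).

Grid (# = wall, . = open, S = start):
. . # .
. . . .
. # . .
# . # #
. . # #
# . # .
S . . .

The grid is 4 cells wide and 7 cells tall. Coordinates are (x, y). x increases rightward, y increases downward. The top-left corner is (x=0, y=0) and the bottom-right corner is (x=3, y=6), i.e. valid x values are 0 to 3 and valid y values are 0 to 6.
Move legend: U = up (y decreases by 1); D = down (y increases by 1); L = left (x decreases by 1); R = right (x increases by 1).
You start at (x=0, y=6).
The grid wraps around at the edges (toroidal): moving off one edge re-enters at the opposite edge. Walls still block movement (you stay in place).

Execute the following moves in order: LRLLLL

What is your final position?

Start: (x=0, y=6)
  L (left): (x=0, y=6) -> (x=3, y=6)
  R (right): (x=3, y=6) -> (x=0, y=6)
  L (left): (x=0, y=6) -> (x=3, y=6)
  L (left): (x=3, y=6) -> (x=2, y=6)
  L (left): (x=2, y=6) -> (x=1, y=6)
  L (left): (x=1, y=6) -> (x=0, y=6)
Final: (x=0, y=6)

Answer: Final position: (x=0, y=6)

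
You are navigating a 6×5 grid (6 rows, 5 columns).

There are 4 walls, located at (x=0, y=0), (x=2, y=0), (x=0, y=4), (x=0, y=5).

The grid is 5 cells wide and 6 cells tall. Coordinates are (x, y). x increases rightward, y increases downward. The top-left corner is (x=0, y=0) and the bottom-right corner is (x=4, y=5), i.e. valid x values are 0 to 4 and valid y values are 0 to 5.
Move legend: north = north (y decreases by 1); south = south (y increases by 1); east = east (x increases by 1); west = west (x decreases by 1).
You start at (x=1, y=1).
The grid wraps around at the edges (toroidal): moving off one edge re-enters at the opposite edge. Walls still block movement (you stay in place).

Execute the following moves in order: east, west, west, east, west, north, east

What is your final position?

Start: (x=1, y=1)
  east (east): (x=1, y=1) -> (x=2, y=1)
  west (west): (x=2, y=1) -> (x=1, y=1)
  west (west): (x=1, y=1) -> (x=0, y=1)
  east (east): (x=0, y=1) -> (x=1, y=1)
  west (west): (x=1, y=1) -> (x=0, y=1)
  north (north): blocked, stay at (x=0, y=1)
  east (east): (x=0, y=1) -> (x=1, y=1)
Final: (x=1, y=1)

Answer: Final position: (x=1, y=1)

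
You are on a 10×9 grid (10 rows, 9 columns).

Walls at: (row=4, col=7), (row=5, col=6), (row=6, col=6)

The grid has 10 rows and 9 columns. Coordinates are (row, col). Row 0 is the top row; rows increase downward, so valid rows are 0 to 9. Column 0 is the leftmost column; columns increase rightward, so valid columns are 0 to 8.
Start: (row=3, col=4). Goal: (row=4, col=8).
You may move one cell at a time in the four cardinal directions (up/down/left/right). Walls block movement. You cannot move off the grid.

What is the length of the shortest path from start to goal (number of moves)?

BFS from (row=3, col=4) until reaching (row=4, col=8):
  Distance 0: (row=3, col=4)
  Distance 1: (row=2, col=4), (row=3, col=3), (row=3, col=5), (row=4, col=4)
  Distance 2: (row=1, col=4), (row=2, col=3), (row=2, col=5), (row=3, col=2), (row=3, col=6), (row=4, col=3), (row=4, col=5), (row=5, col=4)
  Distance 3: (row=0, col=4), (row=1, col=3), (row=1, col=5), (row=2, col=2), (row=2, col=6), (row=3, col=1), (row=3, col=7), (row=4, col=2), (row=4, col=6), (row=5, col=3), (row=5, col=5), (row=6, col=4)
  Distance 4: (row=0, col=3), (row=0, col=5), (row=1, col=2), (row=1, col=6), (row=2, col=1), (row=2, col=7), (row=3, col=0), (row=3, col=8), (row=4, col=1), (row=5, col=2), (row=6, col=3), (row=6, col=5), (row=7, col=4)
  Distance 5: (row=0, col=2), (row=0, col=6), (row=1, col=1), (row=1, col=7), (row=2, col=0), (row=2, col=8), (row=4, col=0), (row=4, col=8), (row=5, col=1), (row=6, col=2), (row=7, col=3), (row=7, col=5), (row=8, col=4)  <- goal reached here
One shortest path (5 moves): (row=3, col=4) -> (row=3, col=5) -> (row=3, col=6) -> (row=3, col=7) -> (row=3, col=8) -> (row=4, col=8)

Answer: Shortest path length: 5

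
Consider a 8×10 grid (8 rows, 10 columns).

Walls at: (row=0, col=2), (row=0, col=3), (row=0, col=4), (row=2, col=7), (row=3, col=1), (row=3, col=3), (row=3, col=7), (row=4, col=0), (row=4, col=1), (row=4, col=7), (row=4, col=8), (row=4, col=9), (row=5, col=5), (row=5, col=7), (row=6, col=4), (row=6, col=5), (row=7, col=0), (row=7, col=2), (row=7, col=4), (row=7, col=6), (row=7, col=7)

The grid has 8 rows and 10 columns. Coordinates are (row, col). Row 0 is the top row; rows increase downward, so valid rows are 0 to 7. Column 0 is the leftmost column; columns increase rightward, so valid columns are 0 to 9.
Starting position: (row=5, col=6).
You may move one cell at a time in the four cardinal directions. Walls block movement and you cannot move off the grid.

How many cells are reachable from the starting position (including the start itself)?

Answer: Reachable cells: 58

Derivation:
BFS flood-fill from (row=5, col=6):
  Distance 0: (row=5, col=6)
  Distance 1: (row=4, col=6), (row=6, col=6)
  Distance 2: (row=3, col=6), (row=4, col=5), (row=6, col=7)
  Distance 3: (row=2, col=6), (row=3, col=5), (row=4, col=4), (row=6, col=8)
  Distance 4: (row=1, col=6), (row=2, col=5), (row=3, col=4), (row=4, col=3), (row=5, col=4), (row=5, col=8), (row=6, col=9), (row=7, col=8)
  Distance 5: (row=0, col=6), (row=1, col=5), (row=1, col=7), (row=2, col=4), (row=4, col=2), (row=5, col=3), (row=5, col=9), (row=7, col=9)
  Distance 6: (row=0, col=5), (row=0, col=7), (row=1, col=4), (row=1, col=8), (row=2, col=3), (row=3, col=2), (row=5, col=2), (row=6, col=3)
  Distance 7: (row=0, col=8), (row=1, col=3), (row=1, col=9), (row=2, col=2), (row=2, col=8), (row=5, col=1), (row=6, col=2), (row=7, col=3)
  Distance 8: (row=0, col=9), (row=1, col=2), (row=2, col=1), (row=2, col=9), (row=3, col=8), (row=5, col=0), (row=6, col=1)
  Distance 9: (row=1, col=1), (row=2, col=0), (row=3, col=9), (row=6, col=0), (row=7, col=1)
  Distance 10: (row=0, col=1), (row=1, col=0), (row=3, col=0)
  Distance 11: (row=0, col=0)
Total reachable: 58 (grid has 59 open cells total)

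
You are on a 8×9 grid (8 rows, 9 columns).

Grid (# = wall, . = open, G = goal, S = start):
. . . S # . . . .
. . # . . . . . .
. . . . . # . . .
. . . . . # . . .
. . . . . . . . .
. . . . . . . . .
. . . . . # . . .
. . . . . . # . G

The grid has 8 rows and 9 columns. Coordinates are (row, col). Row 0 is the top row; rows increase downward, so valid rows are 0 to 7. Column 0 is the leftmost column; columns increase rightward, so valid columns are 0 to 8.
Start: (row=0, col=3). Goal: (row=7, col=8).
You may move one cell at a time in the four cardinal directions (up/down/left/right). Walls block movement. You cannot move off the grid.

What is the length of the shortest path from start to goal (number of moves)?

Answer: Shortest path length: 12

Derivation:
BFS from (row=0, col=3) until reaching (row=7, col=8):
  Distance 0: (row=0, col=3)
  Distance 1: (row=0, col=2), (row=1, col=3)
  Distance 2: (row=0, col=1), (row=1, col=4), (row=2, col=3)
  Distance 3: (row=0, col=0), (row=1, col=1), (row=1, col=5), (row=2, col=2), (row=2, col=4), (row=3, col=3)
  Distance 4: (row=0, col=5), (row=1, col=0), (row=1, col=6), (row=2, col=1), (row=3, col=2), (row=3, col=4), (row=4, col=3)
  Distance 5: (row=0, col=6), (row=1, col=7), (row=2, col=0), (row=2, col=6), (row=3, col=1), (row=4, col=2), (row=4, col=4), (row=5, col=3)
  Distance 6: (row=0, col=7), (row=1, col=8), (row=2, col=7), (row=3, col=0), (row=3, col=6), (row=4, col=1), (row=4, col=5), (row=5, col=2), (row=5, col=4), (row=6, col=3)
  Distance 7: (row=0, col=8), (row=2, col=8), (row=3, col=7), (row=4, col=0), (row=4, col=6), (row=5, col=1), (row=5, col=5), (row=6, col=2), (row=6, col=4), (row=7, col=3)
  Distance 8: (row=3, col=8), (row=4, col=7), (row=5, col=0), (row=5, col=6), (row=6, col=1), (row=7, col=2), (row=7, col=4)
  Distance 9: (row=4, col=8), (row=5, col=7), (row=6, col=0), (row=6, col=6), (row=7, col=1), (row=7, col=5)
  Distance 10: (row=5, col=8), (row=6, col=7), (row=7, col=0)
  Distance 11: (row=6, col=8), (row=7, col=7)
  Distance 12: (row=7, col=8)  <- goal reached here
One shortest path (12 moves): (row=0, col=3) -> (row=1, col=3) -> (row=1, col=4) -> (row=1, col=5) -> (row=1, col=6) -> (row=1, col=7) -> (row=1, col=8) -> (row=2, col=8) -> (row=3, col=8) -> (row=4, col=8) -> (row=5, col=8) -> (row=6, col=8) -> (row=7, col=8)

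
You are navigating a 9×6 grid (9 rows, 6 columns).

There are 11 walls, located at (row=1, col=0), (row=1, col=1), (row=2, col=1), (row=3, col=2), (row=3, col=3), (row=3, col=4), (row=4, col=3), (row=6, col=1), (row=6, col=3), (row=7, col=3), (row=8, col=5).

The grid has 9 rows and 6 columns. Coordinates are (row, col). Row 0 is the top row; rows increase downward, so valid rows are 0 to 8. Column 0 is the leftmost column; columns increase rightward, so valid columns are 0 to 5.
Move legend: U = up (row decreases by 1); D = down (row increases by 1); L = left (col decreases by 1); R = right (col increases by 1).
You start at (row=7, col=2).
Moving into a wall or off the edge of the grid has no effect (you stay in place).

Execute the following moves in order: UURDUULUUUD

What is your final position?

Answer: Final position: (row=5, col=2)

Derivation:
Start: (row=7, col=2)
  U (up): (row=7, col=2) -> (row=6, col=2)
  U (up): (row=6, col=2) -> (row=5, col=2)
  R (right): (row=5, col=2) -> (row=5, col=3)
  D (down): blocked, stay at (row=5, col=3)
  U (up): blocked, stay at (row=5, col=3)
  U (up): blocked, stay at (row=5, col=3)
  L (left): (row=5, col=3) -> (row=5, col=2)
  U (up): (row=5, col=2) -> (row=4, col=2)
  U (up): blocked, stay at (row=4, col=2)
  U (up): blocked, stay at (row=4, col=2)
  D (down): (row=4, col=2) -> (row=5, col=2)
Final: (row=5, col=2)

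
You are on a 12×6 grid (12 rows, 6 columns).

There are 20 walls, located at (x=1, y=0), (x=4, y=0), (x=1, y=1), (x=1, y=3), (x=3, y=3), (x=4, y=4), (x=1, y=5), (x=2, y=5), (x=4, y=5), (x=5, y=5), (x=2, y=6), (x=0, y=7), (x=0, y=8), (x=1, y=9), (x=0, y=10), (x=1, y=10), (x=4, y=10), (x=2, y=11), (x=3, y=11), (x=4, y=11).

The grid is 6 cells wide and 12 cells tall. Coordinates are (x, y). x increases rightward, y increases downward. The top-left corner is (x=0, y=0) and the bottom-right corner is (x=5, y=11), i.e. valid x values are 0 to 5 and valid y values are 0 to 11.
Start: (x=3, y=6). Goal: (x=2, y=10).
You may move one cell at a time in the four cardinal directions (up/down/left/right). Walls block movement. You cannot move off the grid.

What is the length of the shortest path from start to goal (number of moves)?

Answer: Shortest path length: 5

Derivation:
BFS from (x=3, y=6) until reaching (x=2, y=10):
  Distance 0: (x=3, y=6)
  Distance 1: (x=3, y=5), (x=4, y=6), (x=3, y=7)
  Distance 2: (x=3, y=4), (x=5, y=6), (x=2, y=7), (x=4, y=7), (x=3, y=8)
  Distance 3: (x=2, y=4), (x=1, y=7), (x=5, y=7), (x=2, y=8), (x=4, y=8), (x=3, y=9)
  Distance 4: (x=2, y=3), (x=1, y=4), (x=1, y=6), (x=1, y=8), (x=5, y=8), (x=2, y=9), (x=4, y=9), (x=3, y=10)
  Distance 5: (x=2, y=2), (x=0, y=4), (x=0, y=6), (x=5, y=9), (x=2, y=10)  <- goal reached here
One shortest path (5 moves): (x=3, y=6) -> (x=3, y=7) -> (x=2, y=7) -> (x=2, y=8) -> (x=2, y=9) -> (x=2, y=10)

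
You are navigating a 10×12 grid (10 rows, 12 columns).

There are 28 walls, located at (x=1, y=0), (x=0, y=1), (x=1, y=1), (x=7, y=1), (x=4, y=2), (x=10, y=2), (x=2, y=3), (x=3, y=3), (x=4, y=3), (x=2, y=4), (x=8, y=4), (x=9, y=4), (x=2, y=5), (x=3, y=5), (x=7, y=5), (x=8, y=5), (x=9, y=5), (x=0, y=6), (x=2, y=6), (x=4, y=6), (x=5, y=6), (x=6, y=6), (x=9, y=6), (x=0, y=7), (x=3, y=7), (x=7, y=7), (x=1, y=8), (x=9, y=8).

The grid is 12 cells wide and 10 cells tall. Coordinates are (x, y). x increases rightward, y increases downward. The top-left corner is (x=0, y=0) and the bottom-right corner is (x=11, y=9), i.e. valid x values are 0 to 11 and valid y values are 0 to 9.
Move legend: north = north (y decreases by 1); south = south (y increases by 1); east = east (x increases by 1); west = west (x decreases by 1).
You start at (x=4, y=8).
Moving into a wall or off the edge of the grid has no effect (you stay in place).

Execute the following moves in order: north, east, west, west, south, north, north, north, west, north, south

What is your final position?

Start: (x=4, y=8)
  north (north): (x=4, y=8) -> (x=4, y=7)
  east (east): (x=4, y=7) -> (x=5, y=7)
  west (west): (x=5, y=7) -> (x=4, y=7)
  west (west): blocked, stay at (x=4, y=7)
  south (south): (x=4, y=7) -> (x=4, y=8)
  north (north): (x=4, y=8) -> (x=4, y=7)
  north (north): blocked, stay at (x=4, y=7)
  north (north): blocked, stay at (x=4, y=7)
  west (west): blocked, stay at (x=4, y=7)
  north (north): blocked, stay at (x=4, y=7)
  south (south): (x=4, y=7) -> (x=4, y=8)
Final: (x=4, y=8)

Answer: Final position: (x=4, y=8)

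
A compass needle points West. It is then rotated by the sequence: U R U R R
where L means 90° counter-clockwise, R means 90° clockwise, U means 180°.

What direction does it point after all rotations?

Start: West
  U (U-turn (180°)) -> East
  R (right (90° clockwise)) -> South
  U (U-turn (180°)) -> North
  R (right (90° clockwise)) -> East
  R (right (90° clockwise)) -> South
Final: South

Answer: Final heading: South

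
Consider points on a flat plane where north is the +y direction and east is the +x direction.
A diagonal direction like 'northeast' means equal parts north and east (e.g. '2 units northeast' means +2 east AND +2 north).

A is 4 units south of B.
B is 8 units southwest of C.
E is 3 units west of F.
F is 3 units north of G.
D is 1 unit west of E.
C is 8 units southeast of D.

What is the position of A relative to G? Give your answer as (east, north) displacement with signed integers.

Place G at the origin (east=0, north=0).
  F is 3 units north of G: delta (east=+0, north=+3); F at (east=0, north=3).
  E is 3 units west of F: delta (east=-3, north=+0); E at (east=-3, north=3).
  D is 1 unit west of E: delta (east=-1, north=+0); D at (east=-4, north=3).
  C is 8 units southeast of D: delta (east=+8, north=-8); C at (east=4, north=-5).
  B is 8 units southwest of C: delta (east=-8, north=-8); B at (east=-4, north=-13).
  A is 4 units south of B: delta (east=+0, north=-4); A at (east=-4, north=-17).
Therefore A relative to G: (east=-4, north=-17).

Answer: A is at (east=-4, north=-17) relative to G.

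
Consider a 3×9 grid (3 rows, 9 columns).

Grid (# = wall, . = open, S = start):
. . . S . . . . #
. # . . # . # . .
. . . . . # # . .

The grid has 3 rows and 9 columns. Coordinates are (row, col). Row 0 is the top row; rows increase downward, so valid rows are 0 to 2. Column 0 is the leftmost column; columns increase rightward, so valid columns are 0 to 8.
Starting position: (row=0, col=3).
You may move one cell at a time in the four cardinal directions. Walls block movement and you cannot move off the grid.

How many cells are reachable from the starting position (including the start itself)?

BFS flood-fill from (row=0, col=3):
  Distance 0: (row=0, col=3)
  Distance 1: (row=0, col=2), (row=0, col=4), (row=1, col=3)
  Distance 2: (row=0, col=1), (row=0, col=5), (row=1, col=2), (row=2, col=3)
  Distance 3: (row=0, col=0), (row=0, col=6), (row=1, col=5), (row=2, col=2), (row=2, col=4)
  Distance 4: (row=0, col=7), (row=1, col=0), (row=2, col=1)
  Distance 5: (row=1, col=7), (row=2, col=0)
  Distance 6: (row=1, col=8), (row=2, col=7)
  Distance 7: (row=2, col=8)
Total reachable: 21 (grid has 21 open cells total)

Answer: Reachable cells: 21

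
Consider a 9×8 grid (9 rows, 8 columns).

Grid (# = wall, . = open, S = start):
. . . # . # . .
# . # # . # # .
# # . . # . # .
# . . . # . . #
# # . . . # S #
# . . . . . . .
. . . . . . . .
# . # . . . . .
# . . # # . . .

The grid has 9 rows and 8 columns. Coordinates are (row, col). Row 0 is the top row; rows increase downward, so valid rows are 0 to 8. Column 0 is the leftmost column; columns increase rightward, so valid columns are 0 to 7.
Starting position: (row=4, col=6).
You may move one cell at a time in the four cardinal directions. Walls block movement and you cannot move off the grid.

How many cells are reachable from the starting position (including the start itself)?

Answer: Reachable cells: 38

Derivation:
BFS flood-fill from (row=4, col=6):
  Distance 0: (row=4, col=6)
  Distance 1: (row=3, col=6), (row=5, col=6)
  Distance 2: (row=3, col=5), (row=5, col=5), (row=5, col=7), (row=6, col=6)
  Distance 3: (row=2, col=5), (row=5, col=4), (row=6, col=5), (row=6, col=7), (row=7, col=6)
  Distance 4: (row=4, col=4), (row=5, col=3), (row=6, col=4), (row=7, col=5), (row=7, col=7), (row=8, col=6)
  Distance 5: (row=4, col=3), (row=5, col=2), (row=6, col=3), (row=7, col=4), (row=8, col=5), (row=8, col=7)
  Distance 6: (row=3, col=3), (row=4, col=2), (row=5, col=1), (row=6, col=2), (row=7, col=3)
  Distance 7: (row=2, col=3), (row=3, col=2), (row=6, col=1)
  Distance 8: (row=2, col=2), (row=3, col=1), (row=6, col=0), (row=7, col=1)
  Distance 9: (row=8, col=1)
  Distance 10: (row=8, col=2)
Total reachable: 38 (grid has 48 open cells total)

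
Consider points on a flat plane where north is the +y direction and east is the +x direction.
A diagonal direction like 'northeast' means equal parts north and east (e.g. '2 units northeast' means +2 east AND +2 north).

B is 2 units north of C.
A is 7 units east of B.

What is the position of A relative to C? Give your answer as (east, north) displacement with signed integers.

Answer: A is at (east=7, north=2) relative to C.

Derivation:
Place C at the origin (east=0, north=0).
  B is 2 units north of C: delta (east=+0, north=+2); B at (east=0, north=2).
  A is 7 units east of B: delta (east=+7, north=+0); A at (east=7, north=2).
Therefore A relative to C: (east=7, north=2).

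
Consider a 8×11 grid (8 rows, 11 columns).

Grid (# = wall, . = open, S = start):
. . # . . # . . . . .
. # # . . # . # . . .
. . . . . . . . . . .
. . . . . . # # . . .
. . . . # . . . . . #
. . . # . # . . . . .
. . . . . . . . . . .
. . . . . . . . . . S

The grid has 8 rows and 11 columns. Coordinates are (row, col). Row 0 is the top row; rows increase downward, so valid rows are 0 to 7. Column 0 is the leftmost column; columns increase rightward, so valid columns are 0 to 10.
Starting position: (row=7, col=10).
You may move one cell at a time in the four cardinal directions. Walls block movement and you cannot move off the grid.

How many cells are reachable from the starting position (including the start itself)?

Answer: Reachable cells: 76

Derivation:
BFS flood-fill from (row=7, col=10):
  Distance 0: (row=7, col=10)
  Distance 1: (row=6, col=10), (row=7, col=9)
  Distance 2: (row=5, col=10), (row=6, col=9), (row=7, col=8)
  Distance 3: (row=5, col=9), (row=6, col=8), (row=7, col=7)
  Distance 4: (row=4, col=9), (row=5, col=8), (row=6, col=7), (row=7, col=6)
  Distance 5: (row=3, col=9), (row=4, col=8), (row=5, col=7), (row=6, col=6), (row=7, col=5)
  Distance 6: (row=2, col=9), (row=3, col=8), (row=3, col=10), (row=4, col=7), (row=5, col=6), (row=6, col=5), (row=7, col=4)
  Distance 7: (row=1, col=9), (row=2, col=8), (row=2, col=10), (row=4, col=6), (row=6, col=4), (row=7, col=3)
  Distance 8: (row=0, col=9), (row=1, col=8), (row=1, col=10), (row=2, col=7), (row=4, col=5), (row=5, col=4), (row=6, col=3), (row=7, col=2)
  Distance 9: (row=0, col=8), (row=0, col=10), (row=2, col=6), (row=3, col=5), (row=6, col=2), (row=7, col=1)
  Distance 10: (row=0, col=7), (row=1, col=6), (row=2, col=5), (row=3, col=4), (row=5, col=2), (row=6, col=1), (row=7, col=0)
  Distance 11: (row=0, col=6), (row=2, col=4), (row=3, col=3), (row=4, col=2), (row=5, col=1), (row=6, col=0)
  Distance 12: (row=1, col=4), (row=2, col=3), (row=3, col=2), (row=4, col=1), (row=4, col=3), (row=5, col=0)
  Distance 13: (row=0, col=4), (row=1, col=3), (row=2, col=2), (row=3, col=1), (row=4, col=0)
  Distance 14: (row=0, col=3), (row=2, col=1), (row=3, col=0)
  Distance 15: (row=2, col=0)
  Distance 16: (row=1, col=0)
  Distance 17: (row=0, col=0)
  Distance 18: (row=0, col=1)
Total reachable: 76 (grid has 76 open cells total)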